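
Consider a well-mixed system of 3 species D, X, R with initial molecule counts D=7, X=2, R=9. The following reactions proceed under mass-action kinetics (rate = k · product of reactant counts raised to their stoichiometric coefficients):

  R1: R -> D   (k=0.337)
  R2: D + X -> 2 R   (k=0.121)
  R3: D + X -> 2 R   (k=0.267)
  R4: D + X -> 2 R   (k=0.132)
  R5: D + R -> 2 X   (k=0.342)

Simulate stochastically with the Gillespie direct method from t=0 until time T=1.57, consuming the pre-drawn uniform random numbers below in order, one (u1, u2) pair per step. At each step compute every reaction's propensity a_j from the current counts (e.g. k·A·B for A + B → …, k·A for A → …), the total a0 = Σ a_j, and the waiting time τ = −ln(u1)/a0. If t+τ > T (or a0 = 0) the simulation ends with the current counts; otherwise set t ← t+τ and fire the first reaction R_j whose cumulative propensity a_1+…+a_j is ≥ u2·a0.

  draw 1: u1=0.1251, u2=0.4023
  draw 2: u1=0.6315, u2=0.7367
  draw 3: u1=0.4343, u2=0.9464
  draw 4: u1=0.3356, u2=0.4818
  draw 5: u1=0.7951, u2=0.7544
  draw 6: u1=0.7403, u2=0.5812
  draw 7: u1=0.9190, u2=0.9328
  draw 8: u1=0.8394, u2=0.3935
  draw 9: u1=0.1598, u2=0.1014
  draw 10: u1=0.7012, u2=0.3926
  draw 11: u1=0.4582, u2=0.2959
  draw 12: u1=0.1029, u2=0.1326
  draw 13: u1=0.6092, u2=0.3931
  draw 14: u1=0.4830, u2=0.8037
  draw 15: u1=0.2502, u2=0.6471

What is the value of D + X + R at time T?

Value at T = 18

Check how each reaction changes W = D + X + R (weight of products minus weight of reactants):
R1: R -> D: (1·1) − (1·1) = 1 − 1 = 0
R2: D + X -> 2 R: (1·2) − (1·1 + 1·1) = 2 − 2 = 0
R3: D + X -> 2 R: (1·2) − (1·1 + 1·1) = 2 − 2 = 0
R4: D + X -> 2 R: (1·2) − (1·1 + 1·1) = 2 − 2 = 0
R5: D + R -> 2 X: (1·2) − (1·1 + 1·1) = 2 − 2 = 0
Every reaction leaves W unchanged, so W is conserved and no simulation is needed: W(T) = W(0) = 7 + 2 + 9 = 18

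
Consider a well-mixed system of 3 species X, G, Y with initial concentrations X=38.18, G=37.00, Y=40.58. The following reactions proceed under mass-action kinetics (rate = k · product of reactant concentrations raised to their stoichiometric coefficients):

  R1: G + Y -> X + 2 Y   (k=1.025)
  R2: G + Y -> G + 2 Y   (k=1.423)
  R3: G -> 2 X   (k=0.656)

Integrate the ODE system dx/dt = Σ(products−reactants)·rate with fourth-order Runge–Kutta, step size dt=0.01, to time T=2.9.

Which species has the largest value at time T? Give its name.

Dominant species at T: Y

RK4 with dt=0.01: 290 steps to T=2.9. Trajectory (selected grid times):
t=0.00: X=38.18 G=37.00 Y=40.58
t=0.32: X=75.49 G=0.00 Y=128.21
t=0.64: X=75.49 G=0.00 Y=128.21
t=0.97: X=75.49 G=0.00 Y=128.21
t=1.29: X=75.49 G=0.00 Y=128.21
t=1.61: X=75.49 G=0.00 Y=128.21
t=1.93: X=75.49 G=0.00 Y=128.21
t=2.26: X=75.49 G=0.00 Y=128.21
t=2.58: X=75.49 G=0.00 Y=128.21
t=2.90: X=75.49 G=0.00 Y=128.21
At T=2.9: X=75.49 G=0.00 Y=128.21; the largest is Y.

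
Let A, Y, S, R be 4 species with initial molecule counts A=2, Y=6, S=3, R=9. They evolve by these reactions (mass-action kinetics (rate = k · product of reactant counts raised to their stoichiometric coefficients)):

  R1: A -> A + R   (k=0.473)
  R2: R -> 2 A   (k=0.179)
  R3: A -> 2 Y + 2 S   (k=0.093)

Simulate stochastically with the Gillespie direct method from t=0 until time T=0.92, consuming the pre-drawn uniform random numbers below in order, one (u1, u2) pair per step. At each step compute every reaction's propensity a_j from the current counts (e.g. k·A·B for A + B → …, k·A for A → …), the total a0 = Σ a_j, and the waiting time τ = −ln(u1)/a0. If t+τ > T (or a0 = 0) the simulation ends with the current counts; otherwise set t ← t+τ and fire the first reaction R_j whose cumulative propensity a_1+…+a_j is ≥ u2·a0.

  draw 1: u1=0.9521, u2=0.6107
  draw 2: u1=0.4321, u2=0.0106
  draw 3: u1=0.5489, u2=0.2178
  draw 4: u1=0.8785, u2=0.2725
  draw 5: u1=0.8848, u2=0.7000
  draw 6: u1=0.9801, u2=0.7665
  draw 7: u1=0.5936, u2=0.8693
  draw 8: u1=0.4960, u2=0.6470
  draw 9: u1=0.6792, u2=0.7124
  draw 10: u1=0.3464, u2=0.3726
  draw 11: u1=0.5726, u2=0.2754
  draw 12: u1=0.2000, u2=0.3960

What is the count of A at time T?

t=0.000: A=2 Y=6 S=3 R=9
Draw 1: a1=0.946, a2=1.611, a3=0.186, a0=2.743; τ=−ln(0.9521)/2.743=0.018 → t=0.018; u2·a0=0.6107·2.743=1.675; a1=0.946 < 1.675 ≤ a1+a2=2.557 → R2 fires; A=4 Y=6 S=3 R=8
Draw 2: a1=1.892, a2=1.432, a3=0.372, a0=3.696; τ=−ln(0.4321)/3.696=0.227 → t=0.245; u2·a0=0.0106·3.696=0.039 ≤ a1=1.892 → R1 fires; A=4 Y=6 S=3 R=9
Draw 3: a1=1.892, a2=1.611, a3=0.372, a0=3.875; τ=−ln(0.5489)/3.875=0.155 → t=0.400; u2·a0=0.2178·3.875=0.844 ≤ a1=1.892 → R1 fires; A=4 Y=6 S=3 R=10
Draw 4: a1=1.892, a2=1.790, a3=0.372, a0=4.054; τ=−ln(0.8785)/4.054=0.032 → t=0.432; u2·a0=0.2725·4.054=1.105 ≤ a1=1.892 → R1 fires; A=4 Y=6 S=3 R=11
Draw 5: a1=1.892, a2=1.969, a3=0.372, a0=4.233; τ=−ln(0.8848)/4.233=0.029 → t=0.461; u2·a0=0.7000·4.233=2.963; a1=1.892 < 2.963 ≤ a1+a2=3.861 → R2 fires; A=6 Y=6 S=3 R=10
Draw 6: a1=2.838, a2=1.790, a3=0.558, a0=5.186; τ=−ln(0.9801)/5.186=0.004 → t=0.464; u2·a0=0.7665·5.186=3.975; a1=2.838 < 3.975 ≤ a1+a2=4.628 → R2 fires; A=8 Y=6 S=3 R=9
Draw 7: a1=3.784, a2=1.611, a3=0.744, a0=6.139; τ=−ln(0.5936)/6.139=0.085 → t=0.549; u2·a0=0.8693·6.139=5.337; a1=3.784 < 5.337 ≤ a1+a2=5.395 → R2 fires; A=10 Y=6 S=3 R=8
Draw 8: a1=4.730, a2=1.432, a3=0.930, a0=7.092; τ=−ln(0.4960)/7.092=0.099 → t=0.648; u2·a0=0.6470·7.092=4.589 ≤ a1=4.730 → R1 fires; A=10 Y=6 S=3 R=9
Draw 9: a1=4.730, a2=1.611, a3=0.930, a0=7.271; τ=−ln(0.6792)/7.271=0.053 → t=0.701; u2·a0=0.7124·7.271=5.180; a1=4.730 < 5.180 ≤ a1+a2=6.341 → R2 fires; A=12 Y=6 S=3 R=8
Draw 10: a1=5.676, a2=1.432, a3=1.116, a0=8.224; τ=−ln(0.3464)/8.224=0.129 → t=0.830; u2·a0=0.3726·8.224=3.064 ≤ a1=5.676 → R1 fires; A=12 Y=6 S=3 R=9
Draw 11: a1=5.676, a2=1.611, a3=1.116, a0=8.403; τ=−ln(0.5726)/8.403=0.066 → t=0.897; u2·a0=0.2754·8.403=2.314 ≤ a1=5.676 → R1 fires; A=12 Y=6 S=3 R=10
Draw 12: a1=5.676, a2=1.790, a3=1.116, a0=8.582; τ=−ln(0.2000)/8.582=0.188 → t=1.084 > T=0.92: stop.
Read off A at T=0.92: 12

A at T = 12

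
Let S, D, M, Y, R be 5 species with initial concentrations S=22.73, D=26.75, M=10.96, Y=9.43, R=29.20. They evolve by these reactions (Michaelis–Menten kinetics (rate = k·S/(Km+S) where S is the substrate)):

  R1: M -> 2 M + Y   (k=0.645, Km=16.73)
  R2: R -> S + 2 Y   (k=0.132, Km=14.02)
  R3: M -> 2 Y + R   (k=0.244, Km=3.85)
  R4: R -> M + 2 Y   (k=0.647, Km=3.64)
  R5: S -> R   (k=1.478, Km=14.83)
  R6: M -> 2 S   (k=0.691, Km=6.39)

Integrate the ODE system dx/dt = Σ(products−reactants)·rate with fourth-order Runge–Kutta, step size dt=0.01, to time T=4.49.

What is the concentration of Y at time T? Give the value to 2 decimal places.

Y at T = 18.24

RK4 with dt=0.01: 449 steps to T=4.49. Trajectory (selected grid times):
t=0.00: S=22.73 D=26.75 M=10.96 Y=9.43 R=29.20
t=0.50: S=22.76 D=26.75 M=11.07 Y=10.40 R=29.41
t=1.00: S=22.80 D=26.75 M=11.17 Y=11.38 R=29.61
t=1.50: S=22.84 D=26.75 M=11.28 Y=12.36 R=29.82
t=2.00: S=22.88 D=26.75 M=11.39 Y=13.34 R=30.02
t=2.49: S=22.92 D=26.75 M=11.49 Y=14.30 R=30.22
t=2.99: S=22.96 D=26.75 M=11.60 Y=15.28 R=30.43
t=3.49: S=23.00 D=26.75 M=11.70 Y=16.26 R=30.64
t=3.99: S=23.04 D=26.75 M=11.81 Y=17.25 R=30.84
t=4.49: S=23.09 D=26.75 M=11.92 Y=18.24 R=31.05
Read off Y at T=4.49: 18.24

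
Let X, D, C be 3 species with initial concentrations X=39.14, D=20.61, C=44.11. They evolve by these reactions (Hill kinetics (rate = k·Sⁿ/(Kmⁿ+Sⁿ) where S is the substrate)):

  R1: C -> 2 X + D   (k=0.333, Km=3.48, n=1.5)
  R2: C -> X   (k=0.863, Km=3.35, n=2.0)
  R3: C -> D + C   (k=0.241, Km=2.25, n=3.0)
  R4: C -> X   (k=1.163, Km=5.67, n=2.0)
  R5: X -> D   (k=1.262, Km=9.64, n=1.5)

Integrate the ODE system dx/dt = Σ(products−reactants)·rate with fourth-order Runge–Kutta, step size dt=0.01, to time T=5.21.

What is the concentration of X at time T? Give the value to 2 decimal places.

RK4 with dt=0.01: 521 steps to T=5.21. Trajectory (selected grid times):
t=0.00: X=39.14 D=20.61 C=44.11
t=0.58: X=40.03 D=21.59 C=42.76
t=1.16: X=40.91 D=22.58 C=41.41
t=1.74: X=41.78 D=23.56 C=40.06
t=2.32: X=42.66 D=24.55 C=38.72
t=2.89: X=43.51 D=25.52 C=37.40
t=3.47: X=44.38 D=26.51 C=36.05
t=4.05: X=45.24 D=27.51 C=34.71
t=4.63: X=46.10 D=28.50 C=33.37
t=5.21: X=46.96 D=29.50 C=32.04
Read off X at T=5.21: 46.96

X at T = 46.96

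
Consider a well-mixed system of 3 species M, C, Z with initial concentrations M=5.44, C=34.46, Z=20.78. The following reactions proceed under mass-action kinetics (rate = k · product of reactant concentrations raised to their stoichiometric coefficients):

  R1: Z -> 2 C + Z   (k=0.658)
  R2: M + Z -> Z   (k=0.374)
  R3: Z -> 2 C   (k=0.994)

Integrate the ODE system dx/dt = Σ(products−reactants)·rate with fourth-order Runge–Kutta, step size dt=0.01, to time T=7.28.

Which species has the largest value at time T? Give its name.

Dominant species at T: C

RK4 with dt=0.01: 728 steps to T=7.28. Trajectory (selected grid times):
t=0.00: M=5.44 C=34.46 Z=20.78
t=0.81: M=0.07 C=72.65 Z=9.29
t=1.62: M=0.01 C=89.73 Z=4.15
t=2.43: M=0.00 C=97.36 Z=1.86
t=3.24: M=0.00 C=100.77 Z=0.83
t=4.04: M=0.00 C=102.29 Z=0.37
t=4.85: M=0.00 C=102.97 Z=0.17
t=5.66: M=0.00 C=103.28 Z=0.07
t=6.47: M=0.00 C=103.42 Z=0.03
t=7.28: M=0.00 C=103.48 Z=0.01
At T=7.28: M=0.00 C=103.48 Z=0.01; the largest is C.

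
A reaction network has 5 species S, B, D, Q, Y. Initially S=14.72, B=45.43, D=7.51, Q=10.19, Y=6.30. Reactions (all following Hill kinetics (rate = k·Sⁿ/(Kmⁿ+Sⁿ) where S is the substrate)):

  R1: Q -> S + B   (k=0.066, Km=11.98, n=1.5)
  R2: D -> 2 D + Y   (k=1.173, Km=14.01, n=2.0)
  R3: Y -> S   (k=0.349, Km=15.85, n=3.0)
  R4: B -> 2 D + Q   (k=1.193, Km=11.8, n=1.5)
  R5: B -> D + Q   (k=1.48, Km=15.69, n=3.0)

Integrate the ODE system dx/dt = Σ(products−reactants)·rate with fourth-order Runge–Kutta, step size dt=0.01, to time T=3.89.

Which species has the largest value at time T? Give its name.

Dominant species at T: B

RK4 with dt=0.01: 389 steps to T=3.89. Trajectory (selected grid times):
t=0.00: S=14.72 B=45.43 D=7.51 Q=10.19 Y=6.30
t=0.43: S=14.74 B=44.38 D=9.16 Q=11.24 Y=6.42
t=0.86: S=14.77 B=43.34 D=10.84 Q=12.28 Y=6.58
t=1.30: S=14.79 B=42.27 D=12.58 Q=13.35 Y=6.78
t=1.73: S=14.82 B=41.24 D=14.32 Q=14.38 Y=7.01
t=2.16: S=14.85 B=40.21 D=16.09 Q=15.41 Y=7.27
t=2.59: S=14.88 B=39.18 D=17.87 Q=16.44 Y=7.56
t=3.03: S=14.91 B=38.14 D=19.71 Q=17.48 Y=7.88
t=3.46: S=14.95 B=37.13 D=21.52 Q=18.49 Y=8.20
t=3.89: S=14.99 B=36.13 D=23.34 Q=19.49 Y=8.55
At T=3.89: S=14.99 B=36.13 D=23.34 Q=19.49 Y=8.55; the largest is B.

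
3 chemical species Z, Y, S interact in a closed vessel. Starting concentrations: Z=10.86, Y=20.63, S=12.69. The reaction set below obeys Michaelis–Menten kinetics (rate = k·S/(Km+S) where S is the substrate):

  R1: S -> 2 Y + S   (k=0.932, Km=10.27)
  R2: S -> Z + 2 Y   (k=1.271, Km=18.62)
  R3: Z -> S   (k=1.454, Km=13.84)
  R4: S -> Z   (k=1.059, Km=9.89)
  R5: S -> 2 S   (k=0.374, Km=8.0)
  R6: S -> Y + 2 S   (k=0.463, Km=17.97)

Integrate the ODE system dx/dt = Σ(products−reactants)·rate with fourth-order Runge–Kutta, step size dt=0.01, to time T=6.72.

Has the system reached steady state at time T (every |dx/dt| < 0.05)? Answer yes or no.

RK4 with dt=0.01: 672 steps to T=6.72. Trajectory (selected grid times):
t=0.00: Z=10.86 Y=20.63 S=12.69
t=0.75: Z=11.21 Y=22.32 S=12.66
t=1.49: Z=11.54 Y=23.98 S=12.63
t=2.24: Z=11.87 Y=25.67 S=12.62
t=2.99: Z=12.20 Y=27.35 S=12.61
t=3.73: Z=12.51 Y=29.01 S=12.61
t=4.48: Z=12.82 Y=30.69 S=12.61
t=5.23: Z=13.12 Y=32.38 S=12.63
t=5.97: Z=13.41 Y=34.04 S=12.64
t=6.72: Z=13.71 Y=35.73 S=12.67
Rates at T: R1=0.5147, R2=0.5146, R3=0.7234, R4=0.5947, R5=0.2292, R6=0.1914
dx/dt at T (Σ net stoichiometry × rate): Z=+0.3859, Y=+2.2501, S=+0.0348
Largest |dx/dt| is |+2.2501| (Y) ≥ 0.05 → not steady.

Steady state at T: no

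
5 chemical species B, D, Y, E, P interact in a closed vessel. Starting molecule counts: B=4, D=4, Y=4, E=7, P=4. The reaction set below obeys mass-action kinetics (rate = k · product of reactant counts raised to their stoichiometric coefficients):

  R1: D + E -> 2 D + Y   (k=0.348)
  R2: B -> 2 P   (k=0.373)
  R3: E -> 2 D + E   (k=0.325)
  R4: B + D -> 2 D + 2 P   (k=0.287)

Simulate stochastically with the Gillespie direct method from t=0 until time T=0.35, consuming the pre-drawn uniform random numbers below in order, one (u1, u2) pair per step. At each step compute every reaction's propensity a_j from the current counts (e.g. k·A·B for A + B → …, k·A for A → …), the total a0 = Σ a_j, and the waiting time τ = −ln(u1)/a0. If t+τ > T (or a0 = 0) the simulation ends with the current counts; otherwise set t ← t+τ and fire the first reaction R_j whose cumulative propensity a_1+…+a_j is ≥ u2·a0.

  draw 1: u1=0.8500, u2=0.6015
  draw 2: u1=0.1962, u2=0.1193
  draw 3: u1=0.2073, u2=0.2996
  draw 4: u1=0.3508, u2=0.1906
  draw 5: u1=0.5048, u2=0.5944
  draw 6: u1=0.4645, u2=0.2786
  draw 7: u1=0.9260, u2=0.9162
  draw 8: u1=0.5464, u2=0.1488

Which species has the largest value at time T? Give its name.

t=0.000: B=4 D=4 Y=4 E=7 P=4
Draw 1: a1=9.744, a2=1.492, a3=2.275, a4=4.592, a0=18.103; τ=−ln(0.8500)/18.103=0.009 → t=0.009; u2·a0=0.6015·18.103=10.889; a1=9.744 < 10.889 ≤ a1+a2=11.236 → R2 fires; B=3 D=4 Y=4 E=7 P=6
Draw 2: a1=9.744, a2=1.119, a3=2.275, a4=3.444, a0=16.582; τ=−ln(0.1962)/16.582=0.098 → t=0.107; u2·a0=0.1193·16.582=1.978 ≤ a1=9.744 → R1 fires; B=3 D=5 Y=5 E=6 P=6
Draw 3: a1=10.440, a2=1.119, a3=1.950, a4=4.305, a0=17.814; τ=−ln(0.2073)/17.814=0.088 → t=0.196; u2·a0=0.2996·17.814=5.337 ≤ a1=10.440 → R1 fires; B=3 D=6 Y=6 E=5 P=6
Draw 4: a1=10.440, a2=1.119, a3=1.625, a4=5.166, a0=18.350; τ=−ln(0.3508)/18.350=0.057 → t=0.253; u2·a0=0.1906·18.350=3.498 ≤ a1=10.440 → R1 fires; B=3 D=7 Y=7 E=4 P=6
Draw 5: a1=9.744, a2=1.119, a3=1.300, a4=6.027, a0=18.190; τ=−ln(0.5048)/18.190=0.038 → t=0.290; u2·a0=0.5944·18.190=10.812; a1=9.744 < 10.812 ≤ a1+a2=10.863 → R2 fires; B=2 D=7 Y=7 E=4 P=8
Draw 6: a1=9.744, a2=0.746, a3=1.300, a4=4.018, a0=15.808; τ=−ln(0.4645)/15.808=0.049 → t=0.339; u2·a0=0.2786·15.808=4.404 ≤ a1=9.744 → R1 fires; B=2 D=8 Y=8 E=3 P=8
Draw 7: a1=8.352, a2=0.746, a3=0.975, a4=4.592, a0=14.665; τ=−ln(0.9260)/14.665=0.005 → t=0.344; u2·a0=0.9162·14.665=13.436; a1+…+a3=10.073 < 13.436 ≤ a1+…+a4=14.665 → R4 fires; B=1 D=9 Y=8 E=3 P=10
Draw 8: a1=9.396, a2=0.373, a3=0.975, a4=2.583, a0=13.327; τ=−ln(0.5464)/13.327=0.045 → t=0.389 > T=0.35: stop.
At T=0.35: B=1 D=9 Y=8 E=3 P=10; the largest is P.

Dominant species at T: P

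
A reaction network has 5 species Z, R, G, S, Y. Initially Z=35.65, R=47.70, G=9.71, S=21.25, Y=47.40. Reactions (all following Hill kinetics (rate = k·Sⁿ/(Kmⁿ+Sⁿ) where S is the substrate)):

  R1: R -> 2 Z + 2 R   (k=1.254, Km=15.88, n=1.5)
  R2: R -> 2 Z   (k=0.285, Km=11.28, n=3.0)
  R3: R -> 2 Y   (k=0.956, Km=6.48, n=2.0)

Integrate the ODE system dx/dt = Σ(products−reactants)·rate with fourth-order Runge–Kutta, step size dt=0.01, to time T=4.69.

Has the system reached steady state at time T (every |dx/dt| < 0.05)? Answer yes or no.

RK4 with dt=0.01: 469 steps to T=4.69. Trajectory (selected grid times):
t=0.00: Z=35.65 R=47.70 G=9.71 S=21.25 Y=47.40
t=0.52: Z=37.04 R=47.61 G=9.71 S=21.25 Y=48.38
t=1.04: Z=38.42 R=47.52 G=9.71 S=21.25 Y=49.35
t=1.56: Z=39.81 R=47.44 G=9.71 S=21.25 Y=50.33
t=2.08: Z=41.19 R=47.35 G=9.71 S=21.25 Y=51.30
t=2.61: Z=42.60 R=47.26 G=9.71 S=21.25 Y=52.30
t=3.13: Z=43.99 R=47.17 G=9.71 S=21.25 Y=53.27
t=3.65: Z=45.37 R=47.08 G=9.71 S=21.25 Y=54.25
t=4.17: Z=46.75 R=46.99 G=9.71 S=21.25 Y=55.23
t=4.69: Z=48.13 R=46.90 G=9.71 S=21.25 Y=56.20
Rates at T: R1=1.0476, R2=0.2811, R3=0.9381
dx/dt at T (Σ net stoichiometry × rate): Z=+2.6574, R=-0.1716, G=+0.0000, S=+0.0000, Y=+1.8762
Largest |dx/dt| is |+2.6574| (Z) ≥ 0.05 → not steady.

Steady state at T: no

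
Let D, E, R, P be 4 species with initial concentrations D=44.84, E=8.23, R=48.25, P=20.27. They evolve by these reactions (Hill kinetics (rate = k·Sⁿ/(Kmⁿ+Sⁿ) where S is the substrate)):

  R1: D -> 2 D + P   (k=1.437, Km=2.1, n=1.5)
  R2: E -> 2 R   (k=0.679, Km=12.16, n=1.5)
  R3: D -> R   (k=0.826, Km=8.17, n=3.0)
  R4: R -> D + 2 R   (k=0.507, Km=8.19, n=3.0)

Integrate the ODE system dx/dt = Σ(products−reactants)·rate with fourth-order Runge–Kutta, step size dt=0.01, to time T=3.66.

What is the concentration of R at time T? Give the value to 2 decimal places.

R at T = 54.79

RK4 with dt=0.01: 366 steps to T=3.66. Trajectory (selected grid times):
t=0.00: D=44.84 E=8.23 R=48.25 P=20.27
t=0.41: D=45.29 E=8.13 R=48.99 P=20.85
t=0.81: D=45.74 E=8.04 R=49.71 P=21.42
t=1.22: D=46.19 E=7.94 R=50.45 P=22.01
t=1.63: D=46.64 E=7.84 R=51.18 P=22.59
t=2.03: D=47.09 E=7.75 R=51.90 P=23.16
t=2.44: D=47.54 E=7.66 R=52.63 P=23.74
t=2.85: D=47.99 E=7.57 R=53.36 P=24.33
t=3.25: D=48.44 E=7.48 R=54.07 P=24.90
t=3.66: D=48.89 E=7.39 R=54.79 P=25.48
Read off R at T=3.66: 54.79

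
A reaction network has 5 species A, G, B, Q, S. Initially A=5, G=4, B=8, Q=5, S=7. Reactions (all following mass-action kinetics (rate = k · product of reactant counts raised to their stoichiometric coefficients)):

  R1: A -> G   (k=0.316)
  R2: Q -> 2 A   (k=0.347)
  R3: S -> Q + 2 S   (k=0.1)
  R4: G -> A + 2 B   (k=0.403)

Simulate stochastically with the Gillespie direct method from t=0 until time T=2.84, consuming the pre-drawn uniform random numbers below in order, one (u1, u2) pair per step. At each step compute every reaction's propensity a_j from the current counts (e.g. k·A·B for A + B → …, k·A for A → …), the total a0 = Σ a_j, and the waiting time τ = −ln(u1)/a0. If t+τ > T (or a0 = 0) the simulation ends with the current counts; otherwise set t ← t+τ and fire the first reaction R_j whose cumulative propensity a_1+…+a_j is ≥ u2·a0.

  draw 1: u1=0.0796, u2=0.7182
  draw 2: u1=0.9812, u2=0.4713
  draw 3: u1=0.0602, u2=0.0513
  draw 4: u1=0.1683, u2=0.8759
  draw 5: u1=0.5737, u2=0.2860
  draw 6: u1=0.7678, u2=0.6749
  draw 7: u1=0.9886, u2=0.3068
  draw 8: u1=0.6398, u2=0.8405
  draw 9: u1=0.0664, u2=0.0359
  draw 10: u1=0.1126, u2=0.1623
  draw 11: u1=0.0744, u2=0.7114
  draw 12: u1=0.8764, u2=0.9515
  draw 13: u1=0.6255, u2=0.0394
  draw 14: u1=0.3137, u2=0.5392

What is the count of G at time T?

t=0.000: A=5 G=4 B=8 Q=5 S=7
Draw 1: a1=1.580, a2=1.735, a3=0.700, a4=1.612, a0=5.627; τ=−ln(0.0796)/5.627=0.450 → t=0.450; u2·a0=0.7182·5.627=4.041; a1+…+a3=4.015 < 4.041 ≤ a1+…+a4=5.627 → R4 fires; A=6 G=3 B=10 Q=5 S=7
Draw 2: a1=1.896, a2=1.735, a3=0.700, a4=1.209, a0=5.540; τ=−ln(0.9812)/5.540=0.003 → t=0.453; u2·a0=0.4713·5.540=2.611; a1=1.896 < 2.611 ≤ a1+a2=3.631 → R2 fires; A=8 G=3 B=10 Q=4 S=7
Draw 3: a1=2.528, a2=1.388, a3=0.700, a4=1.209, a0=5.825; τ=−ln(0.0602)/5.825=0.482 → t=0.936; u2·a0=0.0513·5.825=0.299 ≤ a1=2.528 → R1 fires; A=7 G=4 B=10 Q=4 S=7
Draw 4: a1=2.212, a2=1.388, a3=0.700, a4=1.612, a0=5.912; τ=−ln(0.1683)/5.912=0.301 → t=1.237; u2·a0=0.8759·5.912=5.178; a1+…+a3=4.300 < 5.178 ≤ a1+…+a4=5.912 → R4 fires; A=8 G=3 B=12 Q=4 S=7
Draw 5: a1=2.528, a2=1.388, a3=0.700, a4=1.209, a0=5.825; τ=−ln(0.5737)/5.825=0.095 → t=1.332; u2·a0=0.2860·5.825=1.666 ≤ a1=2.528 → R1 fires; A=7 G=4 B=12 Q=4 S=7
Draw 6: a1=2.212, a2=1.388, a3=0.700, a4=1.612, a0=5.912; τ=−ln(0.7678)/5.912=0.045 → t=1.377; u2·a0=0.6749·5.912=3.990; a1+a2=3.600 < 3.990 ≤ a1+…+a3=4.300 → R3 fires; A=7 G=4 B=12 Q=5 S=8
Draw 7: a1=2.212, a2=1.735, a3=0.800, a4=1.612, a0=6.359; τ=−ln(0.9886)/6.359=0.002 → t=1.379; u2·a0=0.3068·6.359=1.951 ≤ a1=2.212 → R1 fires; A=6 G=5 B=12 Q=5 S=8
Draw 8: a1=1.896, a2=1.735, a3=0.800, a4=2.015, a0=6.446; τ=−ln(0.6398)/6.446=0.069 → t=1.448; u2·a0=0.8405·6.446=5.418; a1+…+a3=4.431 < 5.418 ≤ a1+…+a4=6.446 → R4 fires; A=7 G=4 B=14 Q=5 S=8
Draw 9: a1=2.212, a2=1.735, a3=0.800, a4=1.612, a0=6.359; τ=−ln(0.0664)/6.359=0.426 → t=1.875; u2·a0=0.0359·6.359=0.228 ≤ a1=2.212 → R1 fires; A=6 G=5 B=14 Q=5 S=8
Draw 10: a1=1.896, a2=1.735, a3=0.800, a4=2.015, a0=6.446; τ=−ln(0.1126)/6.446=0.339 → t=2.213; u2·a0=0.1623·6.446=1.046 ≤ a1=1.896 → R1 fires; A=5 G=6 B=14 Q=5 S=8
Draw 11: a1=1.580, a2=1.735, a3=0.800, a4=2.418, a0=6.533; τ=−ln(0.0744)/6.533=0.398 → t=2.611; u2·a0=0.7114·6.533=4.648; a1+…+a3=4.115 < 4.648 ≤ a1+…+a4=6.533 → R4 fires; A=6 G=5 B=16 Q=5 S=8
Draw 12: a1=1.896, a2=1.735, a3=0.800, a4=2.015, a0=6.446; τ=−ln(0.8764)/6.446=0.020 → t=2.632; u2·a0=0.9515·6.446=6.133; a1+…+a3=4.431 < 6.133 ≤ a1+…+a4=6.446 → R4 fires; A=7 G=4 B=18 Q=5 S=8
Draw 13: a1=2.212, a2=1.735, a3=0.800, a4=1.612, a0=6.359; τ=−ln(0.6255)/6.359=0.074 → t=2.705; u2·a0=0.0394·6.359=0.251 ≤ a1=2.212 → R1 fires; A=6 G=5 B=18 Q=5 S=8
Draw 14: a1=1.896, a2=1.735, a3=0.800, a4=2.015, a0=6.446; τ=−ln(0.3137)/6.446=0.180 → t=2.885 > T=2.84: stop.
Read off G at T=2.84: 5

G at T = 5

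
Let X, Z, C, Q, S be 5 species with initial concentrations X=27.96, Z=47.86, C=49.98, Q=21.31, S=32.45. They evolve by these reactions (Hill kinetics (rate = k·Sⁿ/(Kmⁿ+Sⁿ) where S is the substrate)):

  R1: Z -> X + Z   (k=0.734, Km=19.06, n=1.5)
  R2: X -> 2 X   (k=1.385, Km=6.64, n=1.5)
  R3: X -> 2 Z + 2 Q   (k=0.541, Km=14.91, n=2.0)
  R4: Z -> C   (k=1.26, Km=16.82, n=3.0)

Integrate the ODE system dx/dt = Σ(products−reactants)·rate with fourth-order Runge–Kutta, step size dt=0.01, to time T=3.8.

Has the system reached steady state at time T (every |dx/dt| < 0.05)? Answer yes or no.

Steady state at T: no

RK4 with dt=0.01: 380 steps to T=3.8. Trajectory (selected grid times):
t=0.00: X=27.96 Z=47.86 C=49.98 Q=21.31 S=32.45
t=0.42: X=28.55 Z=47.71 C=50.49 Q=21.67 S=32.45
t=0.84: X=29.14 Z=47.56 C=50.99 Q=22.02 S=32.45
t=1.27: X=29.75 Z=47.41 C=51.51 Q=22.39 S=32.45
t=1.69: X=30.34 Z=47.27 C=52.02 Q=22.76 S=32.45
t=2.11: X=30.93 Z=47.13 C=52.53 Q=23.13 S=32.45
t=2.53: X=31.52 Z=46.99 C=53.03 Q=23.50 S=32.45
t=2.96: X=32.12 Z=46.86 C=53.55 Q=23.88 S=32.45
t=3.38: X=32.71 Z=46.73 C=54.06 Q=24.25 S=32.45
t=3.80: X=33.30 Z=46.60 C=54.56 Q=24.63 S=32.45
Rates at T: R1=0.5818, R2=1.2718, R3=0.4506, R4=1.2034
dx/dt at T (Σ net stoichiometry × rate): X=+1.4029, Z=-0.3021, C=+1.2034, Q=+0.9013, S=+0.0000
Largest |dx/dt| is |+1.4029| (X) ≥ 0.05 → not steady.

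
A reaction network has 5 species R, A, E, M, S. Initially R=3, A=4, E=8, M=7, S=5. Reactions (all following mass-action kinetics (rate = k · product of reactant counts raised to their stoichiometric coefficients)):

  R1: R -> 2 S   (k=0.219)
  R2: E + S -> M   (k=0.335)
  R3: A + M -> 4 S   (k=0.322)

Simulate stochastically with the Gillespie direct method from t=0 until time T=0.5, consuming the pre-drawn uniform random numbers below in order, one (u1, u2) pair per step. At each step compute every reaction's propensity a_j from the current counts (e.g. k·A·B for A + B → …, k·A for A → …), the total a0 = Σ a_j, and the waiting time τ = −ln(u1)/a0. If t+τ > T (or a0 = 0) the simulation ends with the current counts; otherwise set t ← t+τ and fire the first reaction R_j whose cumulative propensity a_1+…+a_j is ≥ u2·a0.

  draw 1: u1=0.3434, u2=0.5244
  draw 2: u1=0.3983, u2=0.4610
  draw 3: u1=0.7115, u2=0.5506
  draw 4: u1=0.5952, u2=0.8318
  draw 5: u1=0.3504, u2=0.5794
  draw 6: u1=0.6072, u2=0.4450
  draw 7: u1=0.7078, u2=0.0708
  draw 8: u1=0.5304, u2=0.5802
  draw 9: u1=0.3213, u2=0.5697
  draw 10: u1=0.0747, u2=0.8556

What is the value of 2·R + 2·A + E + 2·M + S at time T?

Value at T = 41

Check how each reaction changes W = 2·R + 2·A + E + 2·M + S (weight of products minus weight of reactants):
R1: R -> 2 S: (1·2) − (2·1) = 2 − 2 = 0
R2: E + S -> M: (2·1) − (1·1 + 1·1) = 2 − 2 = 0
R3: A + M -> 4 S: (1·4) − (2·1 + 2·1) = 4 − 4 = 0
Every reaction leaves W unchanged, so W is conserved and no simulation is needed: W(T) = W(0) = 2·3 + 2·4 + 8 + 2·7 + 5 = 41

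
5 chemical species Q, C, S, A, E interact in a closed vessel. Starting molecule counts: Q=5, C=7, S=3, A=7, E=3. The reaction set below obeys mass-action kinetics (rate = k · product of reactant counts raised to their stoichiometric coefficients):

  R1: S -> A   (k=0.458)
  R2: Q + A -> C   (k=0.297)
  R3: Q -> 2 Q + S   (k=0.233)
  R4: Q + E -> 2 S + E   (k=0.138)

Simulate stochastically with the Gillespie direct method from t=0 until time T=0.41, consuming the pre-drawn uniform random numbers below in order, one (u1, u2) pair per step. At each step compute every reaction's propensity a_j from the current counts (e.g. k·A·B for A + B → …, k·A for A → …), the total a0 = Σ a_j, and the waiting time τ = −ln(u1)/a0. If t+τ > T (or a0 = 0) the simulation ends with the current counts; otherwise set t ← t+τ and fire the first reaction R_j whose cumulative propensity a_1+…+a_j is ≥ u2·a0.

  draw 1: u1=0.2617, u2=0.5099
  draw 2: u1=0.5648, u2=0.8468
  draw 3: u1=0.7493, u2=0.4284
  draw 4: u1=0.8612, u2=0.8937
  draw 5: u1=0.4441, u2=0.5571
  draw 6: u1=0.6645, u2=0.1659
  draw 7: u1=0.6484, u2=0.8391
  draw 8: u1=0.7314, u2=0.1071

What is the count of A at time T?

A at T = 5

t=0.000: Q=5 C=7 S=3 A=7 E=3
Draw 1: a1=1.374, a2=10.395, a3=1.165, a4=2.070, a0=15.004; τ=−ln(0.2617)/15.004=0.089 → t=0.089; u2·a0=0.5099·15.004=7.651; a1=1.374 < 7.651 ≤ a1+a2=11.769 → R2 fires; Q=4 C=8 S=3 A=6 E=3
Draw 2: a1=1.374, a2=7.128, a3=0.932, a4=1.656, a0=11.090; τ=−ln(0.5648)/11.090=0.052 → t=0.141; u2·a0=0.8468·11.090=9.391; a1+a2=8.502 < 9.391 ≤ a1+…+a3=9.434 → R3 fires; Q=5 C=8 S=4 A=6 E=3
Draw 3: a1=1.832, a2=8.910, a3=1.165, a4=2.070, a0=13.977; τ=−ln(0.7493)/13.977=0.021 → t=0.162; u2·a0=0.4284·13.977=5.988; a1=1.832 < 5.988 ≤ a1+a2=10.742 → R2 fires; Q=4 C=9 S=4 A=5 E=3
Draw 4: a1=1.832, a2=5.940, a3=0.932, a4=1.656, a0=10.360; τ=−ln(0.8612)/10.360=0.014 → t=0.176; u2·a0=0.8937·10.360=9.259; a1+…+a3=8.704 < 9.259 ≤ a1+…+a4=10.360 → R4 fires; Q=3 C=9 S=6 A=5 E=3
Draw 5: a1=2.748, a2=4.455, a3=0.699, a4=1.242, a0=9.144; τ=−ln(0.4441)/9.144=0.089 → t=0.265; u2·a0=0.5571·9.144=5.094; a1=2.748 < 5.094 ≤ a1+a2=7.203 → R2 fires; Q=2 C=10 S=6 A=4 E=3
Draw 6: a1=2.748, a2=2.376, a3=0.466, a4=0.828, a0=6.418; τ=−ln(0.6645)/6.418=0.064 → t=0.328; u2·a0=0.1659·6.418=1.065 ≤ a1=2.748 → R1 fires; Q=2 C=10 S=5 A=5 E=3
Draw 7: a1=2.290, a2=2.970, a3=0.466, a4=0.828, a0=6.554; τ=−ln(0.6484)/6.554=0.066 → t=0.394; u2·a0=0.8391·6.554=5.499; a1+a2=5.260 < 5.499 ≤ a1+…+a3=5.726 → R3 fires; Q=3 C=10 S=6 A=5 E=3
Draw 8: a1=2.748, a2=4.455, a3=0.699, a4=1.242, a0=9.144; τ=−ln(0.7314)/9.144=0.034 → t=0.429 > T=0.41: stop.
Read off A at T=0.41: 5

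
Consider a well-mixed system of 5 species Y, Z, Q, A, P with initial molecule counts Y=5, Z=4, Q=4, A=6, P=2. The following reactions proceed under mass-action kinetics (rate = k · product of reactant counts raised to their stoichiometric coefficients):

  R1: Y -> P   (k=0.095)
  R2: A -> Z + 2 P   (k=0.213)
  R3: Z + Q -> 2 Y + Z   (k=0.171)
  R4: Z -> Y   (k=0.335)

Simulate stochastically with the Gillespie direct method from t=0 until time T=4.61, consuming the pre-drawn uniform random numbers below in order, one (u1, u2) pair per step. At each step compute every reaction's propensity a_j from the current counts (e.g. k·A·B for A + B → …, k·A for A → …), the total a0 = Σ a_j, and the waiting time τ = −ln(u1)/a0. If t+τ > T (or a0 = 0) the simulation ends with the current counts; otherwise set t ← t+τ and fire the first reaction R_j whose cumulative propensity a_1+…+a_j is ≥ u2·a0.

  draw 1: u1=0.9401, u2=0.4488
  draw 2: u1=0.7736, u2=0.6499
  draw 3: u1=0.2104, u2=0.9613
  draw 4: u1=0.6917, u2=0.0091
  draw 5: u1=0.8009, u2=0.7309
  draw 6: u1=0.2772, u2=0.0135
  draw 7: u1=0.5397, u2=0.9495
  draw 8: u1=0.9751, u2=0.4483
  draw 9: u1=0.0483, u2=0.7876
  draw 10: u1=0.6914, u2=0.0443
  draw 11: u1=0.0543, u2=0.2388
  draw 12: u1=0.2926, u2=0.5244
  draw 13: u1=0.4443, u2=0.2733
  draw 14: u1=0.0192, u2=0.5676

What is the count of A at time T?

t=0.000: Y=5 Z=4 Q=4 A=6 P=2
Draw 1: a1=0.475, a2=1.278, a3=2.736, a4=1.340, a0=5.829; τ=−ln(0.9401)/5.829=0.011 → t=0.011; u2·a0=0.4488·5.829=2.616; a1+a2=1.753 < 2.616 ≤ a1+…+a3=4.489 → R3 fires; Y=7 Z=4 Q=3 A=6 P=2
Draw 2: a1=0.665, a2=1.278, a3=2.052, a4=1.340, a0=5.335; τ=−ln(0.7736)/5.335=0.048 → t=0.059; u2·a0=0.6499·5.335=3.467; a1+a2=1.943 < 3.467 ≤ a1+…+a3=3.995 → R3 fires; Y=9 Z=4 Q=2 A=6 P=2
Draw 3: a1=0.855, a2=1.278, a3=1.368, a4=1.340, a0=4.841; τ=−ln(0.2104)/4.841=0.322 → t=0.381; u2·a0=0.9613·4.841=4.654; a1+…+a3=3.501 < 4.654 ≤ a1+…+a4=4.841 → R4 fires; Y=10 Z=3 Q=2 A=6 P=2
Draw 4: a1=0.950, a2=1.278, a3=1.026, a4=1.005, a0=4.259; τ=−ln(0.6917)/4.259=0.087 → t=0.467; u2·a0=0.0091·4.259=0.039 ≤ a1=0.950 → R1 fires; Y=9 Z=3 Q=2 A=6 P=3
Draw 5: a1=0.855, a2=1.278, a3=1.026, a4=1.005, a0=4.164; τ=−ln(0.8009)/4.164=0.053 → t=0.521; u2·a0=0.7309·4.164=3.043; a1+a2=2.133 < 3.043 ≤ a1+…+a3=3.159 → R3 fires; Y=11 Z=3 Q=1 A=6 P=3
Draw 6: a1=1.045, a2=1.278, a3=0.513, a4=1.005, a0=3.841; τ=−ln(0.2772)/3.841=0.334 → t=0.855; u2·a0=0.0135·3.841=0.052 ≤ a1=1.045 → R1 fires; Y=10 Z=3 Q=1 A=6 P=4
Draw 7: a1=0.950, a2=1.278, a3=0.513, a4=1.005, a0=3.746; τ=−ln(0.5397)/3.746=0.165 → t=1.019; u2·a0=0.9495·3.746=3.557; a1+…+a3=2.741 < 3.557 ≤ a1+…+a4=3.746 → R4 fires; Y=11 Z=2 Q=1 A=6 P=4
Draw 8: a1=1.045, a2=1.278, a3=0.342, a4=0.670, a0=3.335; τ=−ln(0.9751)/3.335=0.008 → t=1.027; u2·a0=0.4483·3.335=1.495; a1=1.045 < 1.495 ≤ a1+a2=2.323 → R2 fires; Y=11 Z=3 Q=1 A=5 P=6
Draw 9: a1=1.045, a2=1.065, a3=0.513, a4=1.005, a0=3.628; τ=−ln(0.0483)/3.628=0.835 → t=1.862; u2·a0=0.7876·3.628=2.857; a1+…+a3=2.623 < 2.857 ≤ a1+…+a4=3.628 → R4 fires; Y=12 Z=2 Q=1 A=5 P=6
Draw 10: a1=1.140, a2=1.065, a3=0.342, a4=0.670, a0=3.217; τ=−ln(0.6914)/3.217=0.115 → t=1.977; u2·a0=0.0443·3.217=0.143 ≤ a1=1.140 → R1 fires; Y=11 Z=2 Q=1 A=5 P=7
Draw 11: a1=1.045, a2=1.065, a3=0.342, a4=0.670, a0=3.122; τ=−ln(0.0543)/3.122=0.933 → t=2.910; u2·a0=0.2388·3.122=0.746 ≤ a1=1.045 → R1 fires; Y=10 Z=2 Q=1 A=5 P=8
Draw 12: a1=0.950, a2=1.065, a3=0.342, a4=0.670, a0=3.027; τ=−ln(0.2926)/3.027=0.406 → t=3.316; u2·a0=0.5244·3.027=1.587; a1=0.950 < 1.587 ≤ a1+a2=2.015 → R2 fires; Y=10 Z=3 Q=1 A=4 P=10
Draw 13: a1=0.950, a2=0.852, a3=0.513, a4=1.005, a0=3.320; τ=−ln(0.4443)/3.320=0.244 → t=3.560; u2·a0=0.2733·3.320=0.907 ≤ a1=0.950 → R1 fires; Y=9 Z=3 Q=1 A=4 P=11
Draw 14: a1=0.855, a2=0.852, a3=0.513, a4=1.005, a0=3.225; τ=−ln(0.0192)/3.225=1.226 → t=4.786 > T=4.61: stop.
Read off A at T=4.61: 4

A at T = 4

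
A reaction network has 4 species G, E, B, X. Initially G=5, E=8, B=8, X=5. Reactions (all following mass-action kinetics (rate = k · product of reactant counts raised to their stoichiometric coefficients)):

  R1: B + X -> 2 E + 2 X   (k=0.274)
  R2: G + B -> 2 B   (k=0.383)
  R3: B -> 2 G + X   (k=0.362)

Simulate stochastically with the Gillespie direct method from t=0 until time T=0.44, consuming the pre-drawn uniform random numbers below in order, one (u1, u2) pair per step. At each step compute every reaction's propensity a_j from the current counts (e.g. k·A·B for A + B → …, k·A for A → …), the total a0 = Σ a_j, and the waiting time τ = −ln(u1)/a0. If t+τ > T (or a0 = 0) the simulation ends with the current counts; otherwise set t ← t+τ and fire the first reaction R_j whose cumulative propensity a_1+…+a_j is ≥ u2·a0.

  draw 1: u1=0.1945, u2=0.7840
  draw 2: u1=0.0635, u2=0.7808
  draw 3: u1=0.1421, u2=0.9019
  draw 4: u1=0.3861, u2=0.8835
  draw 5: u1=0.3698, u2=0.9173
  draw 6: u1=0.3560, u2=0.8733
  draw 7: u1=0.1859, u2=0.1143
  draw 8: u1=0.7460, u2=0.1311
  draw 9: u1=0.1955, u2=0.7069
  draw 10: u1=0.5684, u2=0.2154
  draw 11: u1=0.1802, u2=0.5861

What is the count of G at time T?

G at T = 4

t=0.000: G=5 E=8 B=8 X=5
Draw 1: a1=10.960, a2=15.320, a3=2.896, a0=29.176; τ=−ln(0.1945)/29.176=0.056 → t=0.056; u2·a0=0.7840·29.176=22.874; a1=10.960 < 22.874 ≤ a1+a2=26.280 → R2 fires; G=4 E=8 B=9 X=5
Draw 2: a1=12.330, a2=13.788, a3=3.258, a0=29.376; τ=−ln(0.0635)/29.376=0.094 → t=0.150; u2·a0=0.7808·29.376=22.937; a1=12.330 < 22.937 ≤ a1+a2=26.118 → R2 fires; G=3 E=8 B=10 X=5
Draw 3: a1=13.700, a2=11.490, a3=3.620, a0=28.810; τ=−ln(0.1421)/28.810=0.068 → t=0.218; u2·a0=0.9019·28.810=25.984; a1+a2=25.190 < 25.984 ≤ a1+…+a3=28.810 → R3 fires; G=5 E=8 B=9 X=6
Draw 4: a1=14.796, a2=17.235, a3=3.258, a0=35.289; τ=−ln(0.3861)/35.289=0.027 → t=0.245; u2·a0=0.8835·35.289=31.178; a1=14.796 < 31.178 ≤ a1+a2=32.031 → R2 fires; G=4 E=8 B=10 X=6
Draw 5: a1=16.440, a2=15.320, a3=3.620, a0=35.380; τ=−ln(0.3698)/35.380=0.028 → t=0.273; u2·a0=0.9173·35.380=32.454; a1+a2=31.760 < 32.454 ≤ a1+…+a3=35.380 → R3 fires; G=6 E=8 B=9 X=7
Draw 6: a1=17.262, a2=20.682, a3=3.258, a0=41.202; τ=−ln(0.3560)/41.202=0.025 → t=0.298; u2·a0=0.8733·41.202=35.982; a1=17.262 < 35.982 ≤ a1+a2=37.944 → R2 fires; G=5 E=8 B=10 X=7
Draw 7: a1=19.180, a2=19.150, a3=3.620, a0=41.950; τ=−ln(0.1859)/41.950=0.040 → t=0.338; u2·a0=0.1143·41.950=4.795 ≤ a1=19.180 → R1 fires; G=5 E=10 B=9 X=8
Draw 8: a1=19.728, a2=17.235, a3=3.258, a0=40.221; τ=−ln(0.7460)/40.221=0.007 → t=0.345; u2·a0=0.1311·40.221=5.273 ≤ a1=19.728 → R1 fires; G=5 E=12 B=8 X=9
Draw 9: a1=19.728, a2=15.320, a3=2.896, a0=37.944; τ=−ln(0.1955)/37.944=0.043 → t=0.388; u2·a0=0.7069·37.944=26.823; a1=19.728 < 26.823 ≤ a1+a2=35.048 → R2 fires; G=4 E=12 B=9 X=9
Draw 10: a1=22.194, a2=13.788, a3=3.258, a0=39.240; τ=−ln(0.5684)/39.240=0.014 → t=0.403; u2·a0=0.2154·39.240=8.452 ≤ a1=22.194 → R1 fires; G=4 E=14 B=8 X=10
Draw 11: a1=21.920, a2=12.256, a3=2.896, a0=37.072; τ=−ln(0.1802)/37.072=0.046 → t=0.449 > T=0.44: stop.
Read off G at T=0.44: 4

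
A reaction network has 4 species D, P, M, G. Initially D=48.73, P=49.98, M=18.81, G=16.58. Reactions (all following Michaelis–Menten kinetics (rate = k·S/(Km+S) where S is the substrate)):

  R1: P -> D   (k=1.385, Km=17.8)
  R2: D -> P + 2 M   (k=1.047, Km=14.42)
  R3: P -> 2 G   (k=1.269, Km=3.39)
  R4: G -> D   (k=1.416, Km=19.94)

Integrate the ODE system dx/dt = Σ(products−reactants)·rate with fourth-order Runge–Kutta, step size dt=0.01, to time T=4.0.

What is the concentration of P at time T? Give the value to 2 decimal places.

P at T = 44.48

RK4 with dt=0.01: 400 steps to T=4.0. Trajectory (selected grid times):
t=0.00: D=48.73 P=49.98 M=18.81 G=16.58
t=0.44: D=49.11 P=49.36 M=19.52 G=17.34
t=0.89: D=49.50 P=48.74 M=20.25 G=18.11
t=1.33: D=49.89 P=48.13 M=20.96 G=18.85
t=1.78: D=50.29 P=47.51 M=21.70 G=19.61
t=2.22: D=50.69 P=46.90 M=22.41 G=20.34
t=2.67: D=51.10 P=46.28 M=23.15 G=21.08
t=3.11: D=51.50 P=45.68 M=23.87 G=21.79
t=3.56: D=51.91 P=45.07 M=24.60 G=22.52
t=4.00: D=52.32 P=44.48 M=25.33 G=23.23
Read off P at T=4.0: 44.48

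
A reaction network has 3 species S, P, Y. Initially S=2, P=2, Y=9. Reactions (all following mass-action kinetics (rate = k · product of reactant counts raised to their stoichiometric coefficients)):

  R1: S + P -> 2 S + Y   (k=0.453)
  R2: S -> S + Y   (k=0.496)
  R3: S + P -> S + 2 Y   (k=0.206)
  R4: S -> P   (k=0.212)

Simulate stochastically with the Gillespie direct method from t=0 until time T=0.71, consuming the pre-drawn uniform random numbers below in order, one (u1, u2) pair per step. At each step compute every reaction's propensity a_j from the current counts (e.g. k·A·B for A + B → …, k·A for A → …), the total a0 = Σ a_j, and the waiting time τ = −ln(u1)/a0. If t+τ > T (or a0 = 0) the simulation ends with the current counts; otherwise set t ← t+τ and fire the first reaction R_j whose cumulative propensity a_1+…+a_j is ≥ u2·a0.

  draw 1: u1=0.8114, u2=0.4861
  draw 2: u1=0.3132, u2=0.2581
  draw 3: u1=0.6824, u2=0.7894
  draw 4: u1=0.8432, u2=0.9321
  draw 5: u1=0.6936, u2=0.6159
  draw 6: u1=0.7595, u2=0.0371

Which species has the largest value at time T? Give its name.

t=0.000: S=2 P=2 Y=9
Draw 1: a1=1.812, a2=0.992, a3=0.824, a4=0.424, a0=4.052; τ=−ln(0.8114)/4.052=0.052 → t=0.052; u2·a0=0.4861·4.052=1.970; a1=1.812 < 1.970 ≤ a1+a2=2.804 → R2 fires; S=2 P=2 Y=10
Draw 2: a1=1.812, a2=0.992, a3=0.824, a4=0.424, a0=4.052; τ=−ln(0.3132)/4.052=0.287 → t=0.338; u2·a0=0.2581·4.052=1.046 ≤ a1=1.812 → R1 fires; S=3 P=1 Y=11
Draw 3: a1=1.359, a2=1.488, a3=0.618, a4=0.636, a0=4.101; τ=−ln(0.6824)/4.101=0.093 → t=0.431; u2·a0=0.7894·4.101=3.237; a1+a2=2.847 < 3.237 ≤ a1+…+a3=3.465 → R3 fires; S=3 P=0 Y=13
Draw 4: a1=0.000, a2=1.488, a3=0.000, a4=0.636, a0=2.124; τ=−ln(0.8432)/2.124=0.080 → t=0.512; u2·a0=0.9321·2.124=1.980; a1+…+a3=1.488 < 1.980 ≤ a1+…+a4=2.124 → R4 fires; S=2 P=1 Y=13
Draw 5: a1=0.906, a2=0.992, a3=0.412, a4=0.424, a0=2.734; τ=−ln(0.6936)/2.734=0.134 → t=0.645; u2·a0=0.6159·2.734=1.684; a1=0.906 < 1.684 ≤ a1+a2=1.898 → R2 fires; S=2 P=1 Y=14
Draw 6: a1=0.906, a2=0.992, a3=0.412, a4=0.424, a0=2.734; τ=−ln(0.7595)/2.734=0.101 → t=0.746 > T=0.71: stop.
At T=0.71: S=2 P=1 Y=14; the largest is Y.

Dominant species at T: Y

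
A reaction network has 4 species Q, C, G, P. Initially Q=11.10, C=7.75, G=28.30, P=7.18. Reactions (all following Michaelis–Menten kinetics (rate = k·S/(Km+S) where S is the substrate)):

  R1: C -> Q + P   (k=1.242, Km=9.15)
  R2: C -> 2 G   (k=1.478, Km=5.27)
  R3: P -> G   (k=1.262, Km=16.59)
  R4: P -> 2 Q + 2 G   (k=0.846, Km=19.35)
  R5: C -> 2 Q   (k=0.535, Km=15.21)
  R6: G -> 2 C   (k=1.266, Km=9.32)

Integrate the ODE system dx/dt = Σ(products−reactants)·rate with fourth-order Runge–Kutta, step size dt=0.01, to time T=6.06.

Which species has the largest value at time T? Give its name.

RK4 with dt=0.01: 606 steps to T=6.06. Trajectory (selected grid times):
t=0.00: Q=11.10 C=7.75 G=28.30 P=7.18
t=0.67: Q=12.03 C=7.93 G=29.40 P=7.16
t=1.35: Q=12.99 C=8.12 G=30.53 P=7.14
t=2.02: Q=13.94 C=8.30 G=31.64 P=7.12
t=2.69: Q=14.90 C=8.48 G=32.76 P=7.12
t=3.37: Q=15.88 C=8.67 G=33.90 P=7.11
t=4.04: Q=16.85 C=8.85 G=35.03 P=7.11
t=4.71: Q=17.83 C=9.02 G=36.16 P=7.12
t=5.39: Q=18.84 C=9.20 G=37.31 P=7.13
t=6.06: Q=19.83 C=9.38 G=38.46 P=7.14
At T=6.06: Q=19.83 C=9.38 G=38.46 P=7.14; the largest is G.

Dominant species at T: G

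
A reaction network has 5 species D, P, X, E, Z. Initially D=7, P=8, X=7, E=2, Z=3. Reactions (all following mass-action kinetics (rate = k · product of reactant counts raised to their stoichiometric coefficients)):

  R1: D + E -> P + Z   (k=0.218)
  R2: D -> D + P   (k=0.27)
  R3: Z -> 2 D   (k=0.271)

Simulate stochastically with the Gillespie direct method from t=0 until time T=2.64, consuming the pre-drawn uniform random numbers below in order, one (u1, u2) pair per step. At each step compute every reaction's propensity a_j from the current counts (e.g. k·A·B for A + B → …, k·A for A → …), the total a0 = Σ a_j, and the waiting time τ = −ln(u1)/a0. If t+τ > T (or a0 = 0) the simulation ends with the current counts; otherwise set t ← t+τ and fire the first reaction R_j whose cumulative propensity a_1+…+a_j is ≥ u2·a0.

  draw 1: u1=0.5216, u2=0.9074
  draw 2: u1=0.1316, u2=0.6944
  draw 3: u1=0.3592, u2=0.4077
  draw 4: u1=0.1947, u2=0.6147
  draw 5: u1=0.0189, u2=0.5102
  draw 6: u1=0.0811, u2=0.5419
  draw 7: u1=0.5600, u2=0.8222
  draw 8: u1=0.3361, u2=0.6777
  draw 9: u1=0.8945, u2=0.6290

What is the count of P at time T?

t=0.000: D=7 P=8 X=7 E=2 Z=3
Draw 1: a1=3.052, a2=1.890, a3=0.813, a0=5.755; τ=−ln(0.5216)/5.755=0.113 → t=0.113; u2·a0=0.9074·5.755=5.222; a1+a2=4.942 < 5.222 ≤ a1+…+a3=5.755 → R3 fires; D=9 P=8 X=7 E=2 Z=2
Draw 2: a1=3.924, a2=2.430, a3=0.542, a0=6.896; τ=−ln(0.1316)/6.896=0.294 → t=0.407; u2·a0=0.6944·6.896=4.789; a1=3.924 < 4.789 ≤ a1+a2=6.354 → R2 fires; D=9 P=9 X=7 E=2 Z=2
Draw 3: a1=3.924, a2=2.430, a3=0.542, a0=6.896; τ=−ln(0.3592)/6.896=0.148 → t=0.556; u2·a0=0.4077·6.896=2.811 ≤ a1=3.924 → R1 fires; D=8 P=10 X=7 E=1 Z=3
Draw 4: a1=1.744, a2=2.160, a3=0.813, a0=4.717; τ=−ln(0.1947)/4.717=0.347 → t=0.903; u2·a0=0.6147·4.717=2.900; a1=1.744 < 2.900 ≤ a1+a2=3.904 → R2 fires; D=8 P=11 X=7 E=1 Z=3
Draw 5: a1=1.744, a2=2.160, a3=0.813, a0=4.717; τ=−ln(0.0189)/4.717=0.841 → t=1.744; u2·a0=0.5102·4.717=2.407; a1=1.744 < 2.407 ≤ a1+a2=3.904 → R2 fires; D=8 P=12 X=7 E=1 Z=3
Draw 6: a1=1.744, a2=2.160, a3=0.813, a0=4.717; τ=−ln(0.0811)/4.717=0.533 → t=2.276; u2·a0=0.5419·4.717=2.556; a1=1.744 < 2.556 ≤ a1+a2=3.904 → R2 fires; D=8 P=13 X=7 E=1 Z=3
Draw 7: a1=1.744, a2=2.160, a3=0.813, a0=4.717; τ=−ln(0.5600)/4.717=0.123 → t=2.399; u2·a0=0.8222·4.717=3.878; a1=1.744 < 3.878 ≤ a1+a2=3.904 → R2 fires; D=8 P=14 X=7 E=1 Z=3
Draw 8: a1=1.744, a2=2.160, a3=0.813, a0=4.717; τ=−ln(0.3361)/4.717=0.231 → t=2.631; u2·a0=0.6777·4.717=3.197; a1=1.744 < 3.197 ≤ a1+a2=3.904 → R2 fires; D=8 P=15 X=7 E=1 Z=3
Draw 9: a1=1.744, a2=2.160, a3=0.813, a0=4.717; τ=−ln(0.8945)/4.717=0.024 → t=2.654 > T=2.64: stop.
Read off P at T=2.64: 15

P at T = 15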